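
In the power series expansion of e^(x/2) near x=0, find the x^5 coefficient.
Expand to order 5: e^(x/2) = x^5/3840 + x^4/384 + x^3/48 + x^2/8 + x/2 + 1 + O(x^6).
The coefficient of x^5 is 1/3840.

Final answer: 1/3840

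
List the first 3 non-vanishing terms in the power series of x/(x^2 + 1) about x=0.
x^5 - x^3 + x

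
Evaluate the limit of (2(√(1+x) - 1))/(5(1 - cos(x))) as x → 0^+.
Both numerator and denominator → 0 as x → 0^+; this is a 0/0 indeterminate form.
Expand each to leading order near x = 0: numerator ~ x, denominator ~ 5·x^2/2.
The limit of the ratio is ∞.

Final answer: ∞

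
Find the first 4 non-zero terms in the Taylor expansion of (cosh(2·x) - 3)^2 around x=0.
104·x^6/45 + 4·x^4/3 - 8·x^2 + 4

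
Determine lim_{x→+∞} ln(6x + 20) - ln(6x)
This is an ∞ − ∞ indeterminate form.
Combine the logarithms: ln(6x+20) − ln(6x) = ln((6x+20)/(6x)) = ln(1 + 20/(6x)) → ln(1) = 0.
Limit = 0.

Final answer: 0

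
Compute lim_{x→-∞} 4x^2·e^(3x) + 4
The product is a 0·∞ indeterminate form at x → -∞.
Rewrite the product as 4x^2 / e^(-3x) (an ∞/∞ form) and apply L'Hôpital, or use the standard hierarchy e^(3|x|) ≫ |x^2| as x → -∞.
The indeterminate product → 0, so the limit = 4.

Final answer: 4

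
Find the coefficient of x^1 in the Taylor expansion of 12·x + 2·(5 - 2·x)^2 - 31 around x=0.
Expand to order 1: 12·x + 2·(5 - 2·x)^2 - 31 = 19 - 28·x + O(x^2).
The coefficient of x^1 is -28.

Final answer: -28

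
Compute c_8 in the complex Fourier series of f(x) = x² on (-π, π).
Compute the real Fourier coefficients first: a_8 = 1/16, b_8 = 0.
Then c_8 = (a_8 − i·b_8)/2 = 1/32.

Final answer: 1/32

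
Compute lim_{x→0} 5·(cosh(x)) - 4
Direct substitution at x = 0 gives 1.

Final answer: 1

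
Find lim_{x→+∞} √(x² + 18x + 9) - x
This is an ∞ − ∞ indeterminate form.
Multiply and divide by the conjugate √(x²+18x + 9) + x; the x² terms cancel, leaving (18x + 9)/(√(x²+18x + 9)+x) → 18/2 = 9.
Limit = 9.

Final answer: 9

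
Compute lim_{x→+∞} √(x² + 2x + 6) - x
As x → +∞: multiply by the conjugate to get (2x+6)/(√(x²+2x+6)+x); the denominator ~ 2x, so the limit is 2/2 = 1.
Limit = 1.

Final answer: 1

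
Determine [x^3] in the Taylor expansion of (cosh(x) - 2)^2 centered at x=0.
Expand to order 3: (cosh(x) - 2)^2 = 1 - x^2 + O(x^4).
The coefficient of x^3 is 0.

Final answer: 0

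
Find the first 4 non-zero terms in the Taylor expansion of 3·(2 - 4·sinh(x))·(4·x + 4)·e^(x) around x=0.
-43·x^4 - 64·x^3 - 60·x^2 + 24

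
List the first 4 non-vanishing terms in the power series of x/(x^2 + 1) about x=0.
-x^7 + x^5 - x^3 + x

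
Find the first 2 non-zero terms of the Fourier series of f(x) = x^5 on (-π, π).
(-40·π^2 + 2·π^4 + 240)·sin(x) + (-π^4 - 15/2 + 5·π^2)·sin(2·x)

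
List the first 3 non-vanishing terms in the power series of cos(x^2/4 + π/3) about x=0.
-x^4/64 - √(3)·x^2/8 + 1/2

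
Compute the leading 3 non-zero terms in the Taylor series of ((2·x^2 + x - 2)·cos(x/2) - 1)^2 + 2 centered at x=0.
-25·x^2/2 - 6·x + 11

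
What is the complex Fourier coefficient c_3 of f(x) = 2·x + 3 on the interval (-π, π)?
Compute the real Fourier coefficients first: a_3 = 0, b_3 = 4/3.
Then c_3 = (a_3 − i·b_3)/2 = -2·i/3.

Final answer: -2·i/3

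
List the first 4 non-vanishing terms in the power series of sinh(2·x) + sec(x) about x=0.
4·x^3/3 + x^2/2 + 2·x + 1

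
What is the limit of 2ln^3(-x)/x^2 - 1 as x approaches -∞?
The quotient is an ∞/∞ indeterminate form as x → -∞.
Compare growth rates of the dominant terms (exponentials ≫ polynomials ≫ logarithms), or apply L'Hôpital's rule; the quotient → 0.
Adding the constant: 0 - 1 = -1. Limit = -1.

Final answer: -1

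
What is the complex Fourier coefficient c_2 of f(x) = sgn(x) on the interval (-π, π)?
Compute the real Fourier coefficients first: a_2 = 0, b_2 = 0.
Then c_2 = (a_2 − i·b_2)/2 = 0.

Final answer: 0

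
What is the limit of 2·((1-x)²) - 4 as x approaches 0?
Direct substitution at x = 0 gives -2.

Final answer: -2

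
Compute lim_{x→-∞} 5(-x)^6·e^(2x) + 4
The product is a 0·∞ indeterminate form at x → -∞.
Rewrite the product as 5(-x)^6 / e^(-2x) (an ∞/∞ form) and apply L'Hôpital, or use the standard hierarchy e^(2|x|) ≫ |(-x)^6| as x → -∞.
The indeterminate product → 0, so the limit = 4.

Final answer: 4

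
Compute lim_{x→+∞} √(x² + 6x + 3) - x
This is an ∞ − ∞ indeterminate form.
Multiply and divide by the conjugate √(x²+6x + 3) + x; the x² terms cancel, leaving (6x + 3)/(√(x²+6x + 3)+x) → 6/2 = 3.
Limit = 3.

Final answer: 3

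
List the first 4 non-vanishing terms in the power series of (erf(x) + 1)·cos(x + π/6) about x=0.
x^3·(-5·√(3)/(6·√(π)) + 1/12) + x^2·(-1/√(π) - √(3)/4) + x·(-1/2 + √(3)/√(π)) + √(3)/2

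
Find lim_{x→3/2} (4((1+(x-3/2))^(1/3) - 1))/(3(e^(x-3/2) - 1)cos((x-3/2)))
Both numerator and denominator → 0 as x → 3/2; this is a 0/0 indeterminate form.
Expand each to leading order near x = 3/2: numerator ~ 4·(x - 3/2)/3, denominator ~ 3·(x - 3/2).
The limit of the ratio is 4/9.

Final answer: 4/9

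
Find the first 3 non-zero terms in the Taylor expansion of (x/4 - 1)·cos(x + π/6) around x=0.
x^2·(-1/8 + √(3)/4) + x·(√(3)/8 + 1/2) - √(3)/2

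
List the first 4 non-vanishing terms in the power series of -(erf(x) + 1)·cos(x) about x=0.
5·x^3/(3·√(π)) + x^2/2 - 2·x/√(π) - 1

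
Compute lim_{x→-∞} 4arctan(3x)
Evaluate the dominant behaviour as x → -∞; each term tends to a finite value or vanishes.
Limit = -2·π.

Final answer: -2·π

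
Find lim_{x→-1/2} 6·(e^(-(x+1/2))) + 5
Direct substitution at x = -1/2 gives 11.

Final answer: 11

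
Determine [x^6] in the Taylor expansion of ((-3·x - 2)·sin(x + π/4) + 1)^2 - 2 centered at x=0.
Expand to order 6: ((-3·x - 2)·sin(x + π/4) + 1)^2 - 2 = x^6·(1 - √(2))^2·(-√(2)/(45·(1 - √(2))) + 14/(9·(1 - √(2))^2)) + x^5·(1 - √(2))^2·(-23/(4·(1 - √(2))^2) - 17·√(2)/(120·(1 - √(2)))) + x^4·(1 - √(2))^2·(-43/(6·(1 - √(2))^2) + 5·√(2)/(12·(1 - √(2)))) + x^3·(1 - √(2))^2·(11·√(2)/(6·(1 - √(2))) + 10/(1 - √(2))^2) + x^2·(1 - √(2))^2·(-2·√(2)/(1 - √(2)) + 25/(2·(1 - √(2))^2)) - 5·√(2)·x·(1 - √(2)) - 2 + (1 - √(2))^2 + O(x^7).
The coefficient of x^6 is (1 - √(2))^2·(-√(2)/(45·(1 - √(2))) + 14/(9·(1 - √(2))^2)).

Final answer: (1 - √(2))^2·(-√(2)/(45·(1 - √(2))) + 14/(9·(1 - √(2))^2))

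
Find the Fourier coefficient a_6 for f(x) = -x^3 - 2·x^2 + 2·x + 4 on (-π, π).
a_6 = (1/π) ∫_{-π}^{π} f(x)·cos(6x) dx.
Evaluate the integral (use parity and integration by parts as needed): a_6 = -2/9.

Final answer: -2/9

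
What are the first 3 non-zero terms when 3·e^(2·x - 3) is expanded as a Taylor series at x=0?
6·x^2·e^(-3) + 6·x·e^(-3) + 3·e^(-3)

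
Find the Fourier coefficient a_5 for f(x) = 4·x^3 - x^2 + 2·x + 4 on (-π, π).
a_5 = (1/π) ∫_{-π}^{π} f(x)·cos(5x) dx.
Evaluate the integral (use parity and integration by parts as needed): a_5 = 4/25.

Final answer: 4/25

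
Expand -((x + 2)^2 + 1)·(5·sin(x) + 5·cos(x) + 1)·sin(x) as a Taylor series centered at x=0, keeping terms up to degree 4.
52·x^4/3 - 17·x^3/2 - 49·x^2 - 30·x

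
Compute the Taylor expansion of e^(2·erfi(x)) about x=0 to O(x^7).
x^6·(256/(45·π^3) + 112/(45·π) + 128/(9·π^2)) + x^5·(2/(5·√(π)) + 128/(15·π^(5/2)) + 32/(3·π^(3/2))) + x^4·(32/(3·π^2) + 16/(3·π)) + x^3·(4/(3·√(π)) + 32/(3·π^(3/2))) + 8·x^2/π + 4·x/√(π) + 1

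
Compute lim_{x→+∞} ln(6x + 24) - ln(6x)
This is an ∞ − ∞ indeterminate form.
Combine the logarithms: ln(6x+24) − ln(6x) = ln((6x+24)/(6x)) = ln(1 + 24/(6x)) → ln(1) = 0.
Limit = 0.

Final answer: 0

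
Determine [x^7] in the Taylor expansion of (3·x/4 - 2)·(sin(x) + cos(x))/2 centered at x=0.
Expand to order 7: (3·x/4 - 2)·(sin(x) + cos(x))/2 = -13·x^7/40320 + 13·x^6/2880 + 7·x^5/960 - 5·x^4/48 - x^3/48 + 7·x^2/8 - 5·x/8 - 1 + O(x^8).
The coefficient of x^7 is -13/40320.

Final answer: -13/40320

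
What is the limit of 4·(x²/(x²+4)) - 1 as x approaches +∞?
Evaluate the dominant behaviour as x → +∞; each term tends to a finite value or vanishes.
Limit = 3.

Final answer: 3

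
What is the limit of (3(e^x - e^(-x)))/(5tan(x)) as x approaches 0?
Both numerator and denominator → 0 as x → 0; this is a 0/0 indeterminate form.
Expand each to leading order near x = 0: numerator ~ 6·x, denominator ~ 5·x.
The limit of the ratio is 6/5.

Final answer: 6/5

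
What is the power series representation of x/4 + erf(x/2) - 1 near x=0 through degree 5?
x^5/(160·√(π)) - x^3/(12·√(π)) + x·(1/4 + 1/√(π)) - 1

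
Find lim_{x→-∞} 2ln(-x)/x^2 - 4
The quotient is an ∞/∞ indeterminate form as x → -∞.
Compare growth rates of the dominant terms (exponentials ≫ polynomials ≫ logarithms), or apply L'Hôpital's rule; the quotient → 0.
Adding the constant: 0 - 4 = -4. Limit = -4.

Final answer: -4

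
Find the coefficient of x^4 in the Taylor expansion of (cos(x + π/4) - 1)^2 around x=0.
Expand to order 4: (cos(x + π/4) - 1)^2 = x^4·(-1 + √(2)/2)^2·(-1/(24·(-1 + √(2)/2)^2) + √(2)/(24·(-1 + √(2)/2))) + x^3·(-1 + √(2)/2)^2·(√(2)/(6·(-1 + √(2)/2)) + 1/(2·(-1 + √(2)/2)^2)) + x^2·(-1 + √(2)/2)^2·(-√(2)/(2·(-1 + √(2)/2)) + 1/(2·(-1 + √(2)/2)^2)) - √(2)·x·(-1 + √(2)/2) + (-1 + √(2)/2)^2 + O(x^5).
The coefficient of x^4 is (-1 + √(2)/2)^2·(-1/(24·(-1 + √(2)/2)^2) + √(2)/(24·(-1 + √(2)/2))).

Final answer: (-1 + √(2)/2)^2·(-1/(24·(-1 + √(2)/2)^2) + √(2)/(24·(-1 + √(2)/2)))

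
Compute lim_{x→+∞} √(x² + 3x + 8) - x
This is an ∞ − ∞ indeterminate form.
Multiply and divide by the conjugate √(x²+3x + 8) + x; the x² terms cancel, leaving (3x + 8)/(√(x²+3x + 8)+x) → 3/2.
Limit = 3/2.

Final answer: 3/2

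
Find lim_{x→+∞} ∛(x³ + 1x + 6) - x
This is an ∞ − ∞ indeterminate form.
Multiply by (A² + AB + B²)/(A² + AB + B²) where A = ∛(x³+1x + 6), B = x to use A³ − B³ = (A−B)(A²+AB+B²); the x³ terms cancel, leaving (1x + 6)/(A²+AB+B²) with denominator ~ 3x², so the limit is 0.
Limit = 0.

Final answer: 0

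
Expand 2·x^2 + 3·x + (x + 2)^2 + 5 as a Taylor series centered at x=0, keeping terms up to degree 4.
3·x^2 + 7·x + 9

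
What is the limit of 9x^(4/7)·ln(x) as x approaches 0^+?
This is a 0·∞ indeterminate form at x → 0⁺.
Rewrite the product as 9·ln(x) / x^(-4/7) and apply L'Hôpital, or use the standard hierarchy x^(-4/7) ≫ |ln x| as x → 0⁺.
The indeterminate product → 0, so the limit = 0.

Final answer: 0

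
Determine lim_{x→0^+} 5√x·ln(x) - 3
The product is a 0·∞ indeterminate form at x → 0⁺.
Rewrite the product as 5·ln(x) / x^(-1/2) and apply L'Hôpital, or use the standard hierarchy x^(-1/2) ≫ |ln x| as x → 0⁺.
The indeterminate product → 0, so the limit = -3.

Final answer: -3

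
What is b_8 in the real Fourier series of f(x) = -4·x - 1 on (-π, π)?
b_8 = (1/π) ∫_{-π}^{π} f(x)·sin(8x) dx.
Evaluate the integral (use parity and integration by parts as needed): b_8 = 1.

Final answer: 1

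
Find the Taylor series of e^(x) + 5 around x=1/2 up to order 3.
e^(1/2) + 5 + e^(1/2)·(x - 1/2) + e^(1/2)·(x - 1/2)^2/2 + e^(1/2)·(x - 1/2)^3/6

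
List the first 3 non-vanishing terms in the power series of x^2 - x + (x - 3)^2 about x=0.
2·x^2 - 7·x + 9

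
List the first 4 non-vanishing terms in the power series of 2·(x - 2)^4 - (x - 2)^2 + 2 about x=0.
-16·x^3 + 47·x^2 - 60·x + 30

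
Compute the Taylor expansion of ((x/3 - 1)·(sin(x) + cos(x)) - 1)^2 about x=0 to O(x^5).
13·x^4/12 - 10·x^3/9 - 26·x^2/9 + 8·x/3 + 4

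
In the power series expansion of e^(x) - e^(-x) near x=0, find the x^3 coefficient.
Expand to order 3: e^(x) - e^(-x) = x^3/3 + 2·x + O(x^4).
The coefficient of x^3 is 1/3.

Final answer: 1/3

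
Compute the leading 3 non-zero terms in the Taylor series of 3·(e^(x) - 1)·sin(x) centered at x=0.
-x^5/8 + 3·x^3/2 + 3·x^2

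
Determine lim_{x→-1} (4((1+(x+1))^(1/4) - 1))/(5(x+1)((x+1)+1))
Both numerator and denominator → 0 as x → -1; this is a 0/0 indeterminate form.
Expand each to leading order near x = -1: numerator ~ (x + 1), denominator ~ 5·(x + 1).
The limit of the ratio is 1/5.

Final answer: 1/5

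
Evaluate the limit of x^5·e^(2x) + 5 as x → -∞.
The product is a 0·∞ indeterminate form at x → -∞.
Rewrite the product as x^5 / e^(-2x) (an ∞/∞ form) and apply L'Hôpital, or use the standard hierarchy e^(2|x|) ≫ |x^5| as x → -∞.
The indeterminate product → 0, so the limit = 5.

Final answer: 5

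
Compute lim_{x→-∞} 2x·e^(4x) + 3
The product is a 0·∞ indeterminate form at x → -∞.
Rewrite the product as 2x / e^(-4x) (an ∞/∞ form) and apply L'Hôpital, or use the standard hierarchy e^(4|x|) ≫ |x| as x → -∞.
The indeterminate product → 0, so the limit = 3.

Final answer: 3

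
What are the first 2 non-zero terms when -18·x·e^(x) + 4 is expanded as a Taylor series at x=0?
4 - 18·x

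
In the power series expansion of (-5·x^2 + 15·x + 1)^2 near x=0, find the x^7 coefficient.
Expand to order 7: (-5·x^2 + 15·x + 1)^2 = 25·x^4 - 150·x^3 + 215·x^2 + 30·x + 1 + O(x^8).
The coefficient of x^7 is 0.

Final answer: 0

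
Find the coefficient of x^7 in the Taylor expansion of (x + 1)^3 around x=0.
Expand to order 7: (x + 1)^3 = x^3 + 3·x^2 + 3·x + 1 + O(x^8).
The coefficient of x^7 is 0.

Final answer: 0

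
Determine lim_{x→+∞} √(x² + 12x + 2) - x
This is an ∞ − ∞ indeterminate form.
Multiply and divide by the conjugate √(x²+12x + 2) + x; the x² terms cancel, leaving (12x + 2)/(√(x²+12x + 2)+x) → 12/2 = 6.
Limit = 6.

Final answer: 6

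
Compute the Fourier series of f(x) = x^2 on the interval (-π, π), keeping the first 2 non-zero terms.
-4·cos(x) + π^2/3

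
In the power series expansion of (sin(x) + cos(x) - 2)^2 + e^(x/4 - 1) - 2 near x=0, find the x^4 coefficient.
Expand to order 4: (sin(x) + cos(x) - 2)^2 + e^(x/4 - 1) - 2 = x^4·(-1/6 + e^(-1)/6144) + x^3·(-2/3 + e^(-1)/384) + x^2·(e^(-1)/32 + 2) + x·(-2 + e^(-1)/4) - 1 + e^(-1) + O(x^5).
The coefficient of x^4 is -1/6 + e^(-1)/6144.

Final answer: -1/6 + e^(-1)/6144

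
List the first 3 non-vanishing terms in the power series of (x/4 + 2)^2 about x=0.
x^2/16 + x + 4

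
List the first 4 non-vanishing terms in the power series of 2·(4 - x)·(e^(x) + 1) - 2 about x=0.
x^3/3 + 2·x^2 + 4·x + 14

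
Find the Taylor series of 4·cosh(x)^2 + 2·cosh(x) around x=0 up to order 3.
5·x^2 + 6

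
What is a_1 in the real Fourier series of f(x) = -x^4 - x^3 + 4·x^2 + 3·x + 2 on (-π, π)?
a_1 = (1/π) ∫_{-π}^{π} f(x)·cos(1x) dx.
Evaluate the integral (use parity and integration by parts as needed): a_1 = -64 + 8·π^2.

Final answer: -64 + 8·π^2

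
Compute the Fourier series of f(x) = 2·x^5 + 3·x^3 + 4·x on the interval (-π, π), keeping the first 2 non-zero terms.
(-74·π^2 + 4·π^4 + 452)·sin(x) + (-2·π^4 - 29/2 + 7·π^2)·sin(2·x)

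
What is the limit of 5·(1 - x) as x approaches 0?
Direct substitution at x = 0 gives 5.

Final answer: 5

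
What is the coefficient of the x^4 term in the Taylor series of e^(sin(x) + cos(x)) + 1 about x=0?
Expand to order 4: e^(sin(x) + cos(x)) + 1 = -5·e·x^4/24 - e·x^3/2 + e·x + 1 + e + O(x^5).
The coefficient of x^4 is -5·e/24.

Final answer: -5·e/24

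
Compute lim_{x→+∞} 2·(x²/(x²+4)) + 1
Evaluate the dominant behaviour as x → +∞; each term tends to a finite value or vanishes.
Limit = 3.

Final answer: 3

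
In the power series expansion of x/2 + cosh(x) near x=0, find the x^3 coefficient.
Expand to order 3: x/2 + cosh(x) = x^2/2 + x/2 + 1 + O(x^4).
The coefficient of x^3 is 0.

Final answer: 0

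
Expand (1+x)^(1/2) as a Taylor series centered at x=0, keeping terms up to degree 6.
-21·x^6/1024 + 7·x^5/256 - 5·x^4/128 + x^3/16 - x^2/8 + x/2 + 1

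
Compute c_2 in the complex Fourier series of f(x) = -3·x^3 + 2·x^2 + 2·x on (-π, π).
Compute the real Fourier coefficients first: a_2 = 2, b_2 = -13/2 + 3·π^2.
Then c_2 = (a_2 − i·b_2)/2 = 1 - 3·i·π^2/2 + 13·i/4.

Final answer: 1 - 3·i·π^2/2 + 13·i/4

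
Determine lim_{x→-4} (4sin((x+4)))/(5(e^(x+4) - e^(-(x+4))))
Both numerator and denominator → 0 as x → -4; this is a 0/0 indeterminate form.
Expand each to leading order near x = -4: numerator ~ 4·(x + 4), denominator ~ 10·(x + 4).
The limit of the ratio is 2/5.

Final answer: 2/5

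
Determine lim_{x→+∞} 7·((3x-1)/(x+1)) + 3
Evaluate the dominant behaviour as x → +∞; each term tends to a finite value or vanishes.
Limit = 24.

Final answer: 24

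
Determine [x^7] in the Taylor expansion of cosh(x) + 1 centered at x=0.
Expand to order 7: cosh(x) + 1 = x^6/720 + x^4/24 + x^2/2 + 2 + O(x^8).
The coefficient of x^7 is 0.

Final answer: 0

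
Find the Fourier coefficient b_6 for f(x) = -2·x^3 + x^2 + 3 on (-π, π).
b_6 = (1/π) ∫_{-π}^{π} f(x)·sin(6x) dx.
Evaluate the integral (use parity and integration by parts as needed): b_6 = -1/9 + 2·π^2/3.

Final answer: -1/9 + 2·π^2/3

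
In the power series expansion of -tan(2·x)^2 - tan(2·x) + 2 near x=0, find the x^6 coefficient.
Expand to order 6: -tan(2·x)^2 - tan(2·x) + 2 = -1088·x^6/45 - 64·x^5/15 - 32·x^4/3 - 8·x^3/3 - 4·x^2 - 2·x + 2 + O(x^7).
The coefficient of x^6 is -1088/45.

Final answer: -1088/45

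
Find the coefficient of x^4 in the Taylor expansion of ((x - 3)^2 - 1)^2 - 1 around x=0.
Expand to order 4: ((x - 3)^2 - 1)^2 - 1 = x^4 - 12·x^3 + 52·x^2 - 96·x + 63 + O(x^5).
The coefficient of x^4 is 1.

Final answer: 1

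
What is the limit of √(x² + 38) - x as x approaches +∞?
This is an ∞ − ∞ indeterminate form.
Multiply and divide by the conjugate √(x²+38) + x; the x² terms cancel, leaving 38/(√(x²+38)+x) → 0.
Limit = 0.

Final answer: 0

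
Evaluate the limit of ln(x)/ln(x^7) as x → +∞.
This is an ∞/∞ indeterminate form as x → +∞.
Write ln(x^7) = 7·ln(x), reducing the quotient to 1/7.
Limit = 1/7.

Final answer: 1/7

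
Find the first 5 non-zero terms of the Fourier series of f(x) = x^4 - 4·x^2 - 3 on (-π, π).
(64 - 8·π^2)·cos(x) + (-7 + 2·π^2)·cos(2·x) + (64/27 - 8·π^2/9)·cos(3·x) + (-19/16 + π^2/2)·cos(4·x) - 4·π^2/3 - 3 + π^4/5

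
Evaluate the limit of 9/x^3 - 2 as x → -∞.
Evaluate the dominant behaviour as x → -∞; each term tends to a finite value or vanishes.
Limit = -2.

Final answer: -2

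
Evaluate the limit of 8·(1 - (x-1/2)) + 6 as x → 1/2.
Direct substitution at x = 1/2 gives 14.

Final answer: 14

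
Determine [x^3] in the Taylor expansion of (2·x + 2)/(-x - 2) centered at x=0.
Expand to order 3: (2·x + 2)/(-x - 2) = -x^3/8 + x^2/4 - x/2 - 1 + O(x^4).
The coefficient of x^3 is -1/8.

Final answer: -1/8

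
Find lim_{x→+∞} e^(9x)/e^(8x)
This is an ∞/∞ indeterminate form as x → +∞.
Rewrite e^(9x)/e^(8x) = e^((9−8)x) = e^(x); the exponent coefficient is 1 > 0 so e^(x) → ∞.
Limit = ∞.

Final answer: ∞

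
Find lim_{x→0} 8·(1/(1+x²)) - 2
Direct substitution at x = 0 gives 6.

Final answer: 6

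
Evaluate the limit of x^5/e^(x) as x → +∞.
This is an ∞/∞ indeterminate form as x → +∞.
The exponential denominator e^(x) dominates the polynomial numerator (e^x ≫ x^5 as x → ∞), so the quotient → 0.
Limit = 0.

Final answer: 0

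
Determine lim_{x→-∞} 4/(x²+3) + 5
Evaluate the dominant behaviour as x → -∞; each term tends to a finite value or vanishes.
Limit = 5.

Final answer: 5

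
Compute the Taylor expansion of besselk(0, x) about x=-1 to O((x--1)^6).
besselk(0, -1) - besselk(1, -1)·(x + 1) + (besselk(0, -1)/4 + besselk(2, -1)/4)·(x + 1)^2 + (-besselk(3, -1)/24 - besselk(1, -1)/8)·(x + 1)^3 + (besselk(0, -1)/64 + besselk(2, -1)/48 + besselk(4, -1)/192)·(x + 1)^4 + (-besselk(5, -1)/1920 - besselk(3, -1)/384 - besselk(1, -1)/192)·(x + 1)^5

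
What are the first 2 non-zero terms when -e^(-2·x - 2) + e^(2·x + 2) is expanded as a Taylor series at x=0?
x·(2·e^(-2) + 2·e^(2)) - e^(-2) + e^(2)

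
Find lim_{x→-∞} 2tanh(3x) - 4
Evaluate the dominant behaviour as x → -∞; each term tends to a finite value or vanishes.
Limit = -6.

Final answer: -6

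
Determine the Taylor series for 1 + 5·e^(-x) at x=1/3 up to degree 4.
(e^(1/3) + 5)·e^(-1/3) - 5·e^(-1/3)·(x - 1/3) + 5·e^(-1/3)·(x - 1/3)^2/2 - 5·e^(-1/3)·(x - 1/3)^3/6 + 5·e^(-1/3)·(x - 1/3)^4/24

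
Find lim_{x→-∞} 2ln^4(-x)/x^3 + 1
The quotient is an ∞/∞ indeterminate form as x → -∞.
Compare growth rates of the dominant terms (exponentials ≫ polynomials ≫ logarithms), or apply L'Hôpital's rule; the quotient → 0.
Adding the constant: 0 + 1 = 1. Limit = 1.

Final answer: 1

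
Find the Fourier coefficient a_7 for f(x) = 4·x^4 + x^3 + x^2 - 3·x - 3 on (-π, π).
a_7 = (1/π) ∫_{-π}^{π} f(x)·cos(7x) dx.
Evaluate the integral (use parity and integration by parts as needed): a_7 = -32·π^2/49 - 4/2401.

Final answer: -32·π^2/49 - 4/2401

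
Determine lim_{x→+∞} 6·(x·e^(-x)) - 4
Evaluate the dominant behaviour as x → +∞; each term tends to a finite value or vanishes.
Limit = -4.

Final answer: -4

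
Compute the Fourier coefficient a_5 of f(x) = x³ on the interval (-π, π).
a_5 = (1/π) ∫_{-π}^{π} f(x)·cos(5x) dx.
Evaluate the integral (use parity and integration by parts as needed): a_5 = 0.

Final answer: 0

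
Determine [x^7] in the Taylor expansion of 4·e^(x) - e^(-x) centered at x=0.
Expand to order 7: 4·e^(x) - e^(-x) = x^7/1008 + x^6/240 + x^5/24 + x^4/8 + 5·x^3/6 + 3·x^2/2 + 5·x + 3 + O(x^8).
The coefficient of x^7 is 1/1008.

Final answer: 1/1008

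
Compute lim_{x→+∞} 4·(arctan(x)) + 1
Evaluate the dominant behaviour as x → +∞; each term tends to a finite value or vanishes.
Limit = 1 + 2·π.

Final answer: 1 + 2·π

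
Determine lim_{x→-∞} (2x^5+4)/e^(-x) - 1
The quotient is an ∞/∞ indeterminate form as x → -∞.
Compare growth rates of the dominant terms (exponentials ≫ polynomials ≫ logarithms), or apply L'Hôpital's rule; the quotient → 0.
Adding the constant: 0 - 1 = -1. Limit = -1.

Final answer: -1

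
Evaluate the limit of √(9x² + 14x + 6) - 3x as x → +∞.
As x → +∞: multiply by the conjugate to get (14x+6)/(√(9x²+14x+6)+3x); the denominator ~ 6x, so the limit is 14/6 = 7/3.
Limit = 7/3.

Final answer: 7/3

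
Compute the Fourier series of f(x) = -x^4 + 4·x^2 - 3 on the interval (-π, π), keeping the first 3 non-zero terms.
(-64 + 8·π^2)·cos(x) + (7 - 2·π^2)·cos(2·x) - π^4/5 - 3 + 4·π^2/3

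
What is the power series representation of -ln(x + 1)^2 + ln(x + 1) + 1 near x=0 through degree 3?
4·x^3/3 - 3·x^2/2 + x + 1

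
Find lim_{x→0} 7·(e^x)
Direct substitution at x = 0 gives 7.

Final answer: 7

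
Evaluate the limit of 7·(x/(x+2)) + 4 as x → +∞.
Evaluate the dominant behaviour as x → +∞; each term tends to a finite value or vanishes.
Limit = 11.

Final answer: 11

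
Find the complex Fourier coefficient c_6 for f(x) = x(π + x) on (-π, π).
Compute the real Fourier coefficients first: a_6 = 1/9, b_6 = -π/3.
Then c_6 = (a_6 − i·b_6)/2 = 1/18 + i·π/6.

Final answer: 1/18 + i·π/6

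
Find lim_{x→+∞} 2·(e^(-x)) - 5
Evaluate the dominant behaviour as x → +∞; each term tends to a finite value or vanishes.
Limit = -5.

Final answer: -5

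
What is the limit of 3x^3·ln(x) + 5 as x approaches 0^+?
The product is a 0·∞ indeterminate form at x → 0⁺.
Rewrite the product as 3·ln(x) / x^(-3) and apply L'Hôpital, or use the standard hierarchy x^(-3) ≫ |ln x| as x → 0⁺.
The indeterminate product → 0, so the limit = 5.

Final answer: 5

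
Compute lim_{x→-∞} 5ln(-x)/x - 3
The quotient is an ∞/∞ indeterminate form as x → -∞.
Compare growth rates of the dominant terms (exponentials ≫ polynomials ≫ logarithms), or apply L'Hôpital's rule; the quotient → 0.
Adding the constant: 0 - 3 = -3. Limit = -3.

Final answer: -3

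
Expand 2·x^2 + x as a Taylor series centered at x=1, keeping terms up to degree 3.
3 + 5·(x - 1) + 2·(x - 1)^2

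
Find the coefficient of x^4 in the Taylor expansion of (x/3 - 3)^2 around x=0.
Expand to order 4: (x/3 - 3)^2 = x^2/9 - 2·x + 9 + O(x^5).
The coefficient of x^4 is 0.

Final answer: 0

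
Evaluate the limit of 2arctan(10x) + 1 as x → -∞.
Evaluate the dominant behaviour as x → -∞; each term tends to a finite value or vanishes.
Limit = 1 - π.

Final answer: 1 - π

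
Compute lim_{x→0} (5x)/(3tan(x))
Both numerator and denominator → 0 as x → 0; this is a 0/0 indeterminate form.
Expand each to leading order near x = 0: numerator ~ 5·x, denominator ~ 3·x.
The limit of the ratio is 5/3.

Final answer: 5/3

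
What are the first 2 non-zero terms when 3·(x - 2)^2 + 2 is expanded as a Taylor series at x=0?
14 - 12·x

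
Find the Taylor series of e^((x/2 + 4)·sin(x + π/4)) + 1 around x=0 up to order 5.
x^5·(-617·e^(2·√(2))/128 + 27481·√(2)·e^(2·√(2))/30720) + x^4·(-721·√(2)·e^(2·√(2))/192 + 1419·e^(2·√(2))/512) + x^3·(-27·e^(2·√(2))/8 + 641·√(2)·e^(2·√(2))/192) + x^2·(-3·√(2)·e^(2·√(2))/4 + 81·e^(2·√(2))/16) + 9·√(2)·x·e^(2·√(2))/4 + 1 + e^(2·√(2))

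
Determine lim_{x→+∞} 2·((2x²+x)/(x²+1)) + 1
Evaluate the dominant behaviour as x → +∞; each term tends to a finite value or vanishes.
Limit = 5.

Final answer: 5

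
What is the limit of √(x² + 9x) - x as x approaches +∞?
This is an ∞ − ∞ indeterminate form.
Multiply and divide by the conjugate √(x²+9x) + x; the x² terms cancel, leaving (9x)/(√(x²+9x)+x) → 9/2.
Limit = 9/2.

Final answer: 9/2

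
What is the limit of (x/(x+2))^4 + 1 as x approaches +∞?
As x → +∞: x/(x+2) = 1/(1 + 2/x) → 1, and the 4th power of a limit-1 base also → 1; with the additive constant, 1 + 1 = 2.
Limit = 2.

Final answer: 2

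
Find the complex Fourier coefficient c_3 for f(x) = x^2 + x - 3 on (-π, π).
Compute the real Fourier coefficients first: a_3 = -4/9, b_3 = 2/3.
Then c_3 = (a_3 − i·b_3)/2 = -2/9 - i/3.

Final answer: -2/9 - i/3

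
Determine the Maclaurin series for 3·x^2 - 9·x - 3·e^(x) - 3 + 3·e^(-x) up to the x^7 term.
-x^7/840 - x^5/20 - x^3 + 3·x^2 - 15·x - 3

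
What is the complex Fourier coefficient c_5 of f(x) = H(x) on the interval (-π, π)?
Compute the real Fourier coefficients first: a_5 = 0, b_5 = 2/(5·π).
Then c_5 = (a_5 − i·b_5)/2 = -i/(5·π).

Final answer: -i/(5·π)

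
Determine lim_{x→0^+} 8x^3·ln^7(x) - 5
The product is a 0·∞ indeterminate form at x → 0⁺.
Rewrite the product as 8·ln^7(x) / x^(-3) and apply L'Hôpital, or use the standard hierarchy x^(-3) ≫ |ln x|^7 as x → 0⁺.
The indeterminate product → 0, so the limit = -5.

Final answer: -5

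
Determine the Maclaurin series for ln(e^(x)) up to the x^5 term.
x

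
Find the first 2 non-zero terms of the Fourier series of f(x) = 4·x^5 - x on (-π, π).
(-160·π^2 + 8·π^4 + 958)·sin(x) + (-4·π^4 - 29 + 20·π^2)·sin(2·x)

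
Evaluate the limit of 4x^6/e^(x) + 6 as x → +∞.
The quotient is an ∞/∞ indeterminate form as x → +∞.
The exponential denominator e^(x) dominates the polynomial numerator (e^x ≫ x^6 as x → ∞), so the quotient → 0.
Adding the constant: 0 + 6 = 6. Limit = 6.

Final answer: 6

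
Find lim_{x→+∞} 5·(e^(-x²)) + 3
Evaluate the dominant behaviour as x → +∞; each term tends to a finite value or vanishes.
Limit = 3.

Final answer: 3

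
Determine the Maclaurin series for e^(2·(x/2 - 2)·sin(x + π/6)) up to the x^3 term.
x^3·(-17·√(3)·e^(-2)/3 + 13·e^(-2)/48) + x^2·(-√(3)·e^(-2)/2 + 57·e^(-2)/8) + x·(-2·√(3)·e^(-2) + e^(-2)/2) + e^(-2)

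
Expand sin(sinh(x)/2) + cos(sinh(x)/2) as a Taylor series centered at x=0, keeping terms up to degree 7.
-179·x^7/92160 - 59·x^6/15360 - 23·x^5/3840 - 5·x^4/128 + x^3/16 - x^2/8 + x/2 + 1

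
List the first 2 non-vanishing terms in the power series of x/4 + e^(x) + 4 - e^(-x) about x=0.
9·x/4 + 4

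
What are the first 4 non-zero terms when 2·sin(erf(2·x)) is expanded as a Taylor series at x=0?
x^7·(-9728/(45·π^(3/2)) - 256/(21·√(π)) - 1024/(9·π^(5/2)) - 2048/(315·π^(7/2))) + x^5·(256/(15·π^(5/2)) + 64/(5·√(π)) + 256/(3·π^(3/2))) + x^3·(-32/(3·√(π)) - 64/(3·π^(3/2))) + 8·x/√(π)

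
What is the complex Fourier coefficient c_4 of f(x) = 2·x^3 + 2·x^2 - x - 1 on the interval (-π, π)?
Compute the real Fourier coefficients first: a_4 = 1/2, b_4 = 7/8 - π^2.
Then c_4 = (a_4 − i·b_4)/2 = 1/4 - 7·i/16 + i·π^2/2.

Final answer: 1/4 - 7·i/16 + i·π^2/2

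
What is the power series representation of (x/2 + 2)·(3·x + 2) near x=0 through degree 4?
3·x^2/2 + 7·x + 4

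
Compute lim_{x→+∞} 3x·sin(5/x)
As x → +∞: let u = 5/x → 0⁺; then 3·x·sin(5/x) = 3·5·sin(u)/u → 3·5·1 = 15.
Limit = 15.

Final answer: 15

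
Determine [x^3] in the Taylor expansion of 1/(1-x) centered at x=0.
Expand to order 3: 1/(1-x) = x^3 + x^2 + x + 1 + O(x^4).
The coefficient of x^3 is 1.

Final answer: 1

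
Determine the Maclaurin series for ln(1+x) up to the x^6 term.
-x^6/6 + x^5/5 - x^4/4 + x^3/3 - x^2/2 + x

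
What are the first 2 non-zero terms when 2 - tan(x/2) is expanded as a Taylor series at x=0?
2 - x/2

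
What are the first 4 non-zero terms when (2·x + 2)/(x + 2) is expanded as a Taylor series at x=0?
x^3/8 - x^2/4 + x/2 + 1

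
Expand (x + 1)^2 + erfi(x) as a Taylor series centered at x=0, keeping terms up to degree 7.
x^7/(21·√(π)) + x^5/(5·√(π)) + 2·x^3/(3·√(π)) + x^2 + x·(2/√(π) + 2) + 1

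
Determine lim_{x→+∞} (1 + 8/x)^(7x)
As x → +∞: write (1 + 8/x)^(7x) = ((1 + 8/x)^x)^7 → (e^8)^7 = e^56.
Limit = e^(56).

Final answer: e^(56)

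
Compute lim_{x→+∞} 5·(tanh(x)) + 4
Evaluate the dominant behaviour as x → +∞; each term tends to a finite value or vanishes.
Limit = 9.

Final answer: 9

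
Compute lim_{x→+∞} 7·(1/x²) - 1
Evaluate the dominant behaviour as x → +∞; each term tends to a finite value or vanishes.
Limit = -1.

Final answer: -1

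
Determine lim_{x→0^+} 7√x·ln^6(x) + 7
The product is a 0·∞ indeterminate form at x → 0⁺.
Rewrite the product as 7·ln^6(x) / x^(-1/2) and apply L'Hôpital, or use the standard hierarchy x^(-1/2) ≫ |ln x|^6 as x → 0⁺.
The indeterminate product → 0, so the limit = 7.

Final answer: 7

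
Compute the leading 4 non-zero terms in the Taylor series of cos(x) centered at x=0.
-x^6/720 + x^4/24 - x^2/2 + 1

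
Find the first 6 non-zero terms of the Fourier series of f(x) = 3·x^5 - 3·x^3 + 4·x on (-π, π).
(-126·π^2 + 6·π^4 + 764)·sin(x) + (-3·π^4 - 31 + 18·π^2)·sin(2·x) + (-58·π^2/9 + 188/27 + 2·π^4)·sin(3·x) + (-3·π^4/2 - 209/64 + 27·π^2/8)·sin(4·x) + (-54·π^2/25 + 1324/625 + 6·π^4/5)·sin(5·x) + (-π^4 - 43/27 + 14·π^2/9)·sin(6·x)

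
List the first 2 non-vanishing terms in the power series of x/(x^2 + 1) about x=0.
-x^3 + x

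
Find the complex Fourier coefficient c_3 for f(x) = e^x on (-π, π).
Compute the real Fourier coefficients first: a_3 = (1 - e^(2·π))·e^(-π)/(10·π), b_3 = (-3 + 3·e^(2·π))·e^(-π)/(10·π).
Then c_3 = (a_3 − i·b_3)/2 = -e^(π)/(20·π) + e^(-π)/(20·π) - 3·i·e^(π)/(20·π) + 3·i·e^(-π)/(20·π).

Final answer: -e^(π)/(20·π) + e^(-π)/(20·π) - 3·i·e^(π)/(20·π) + 3·i·e^(-π)/(20·π)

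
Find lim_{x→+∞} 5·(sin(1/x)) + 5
Evaluate the dominant behaviour as x → +∞; each term tends to a finite value or vanishes.
Limit = 5.

Final answer: 5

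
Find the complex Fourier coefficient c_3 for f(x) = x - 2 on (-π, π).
Compute the real Fourier coefficients first: a_3 = 0, b_3 = 2/3.
Then c_3 = (a_3 − i·b_3)/2 = -i/3.

Final answer: -i/3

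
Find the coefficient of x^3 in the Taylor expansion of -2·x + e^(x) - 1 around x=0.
Expand to order 3: -2·x + e^(x) - 1 = x^3/6 + x^2/2 - x + O(x^4).
The coefficient of x^3 is 1/6.

Final answer: 1/6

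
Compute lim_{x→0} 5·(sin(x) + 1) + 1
Direct substitution at x = 0 gives 6.

Final answer: 6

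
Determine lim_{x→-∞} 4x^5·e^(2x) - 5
The product is a 0·∞ indeterminate form at x → -∞.
Rewrite the product as 4x^5 / e^(-2x) (an ∞/∞ form) and apply L'Hôpital, or use the standard hierarchy e^(2|x|) ≫ |x^5| as x → -∞.
The indeterminate product → 0, so the limit = -5.

Final answer: -5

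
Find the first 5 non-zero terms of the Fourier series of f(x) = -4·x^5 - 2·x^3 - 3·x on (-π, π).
(-942 - 8·π^4 + 156·π^2)·sin(x) + (-18·π^2 + 30 + 4·π^4)·sin(2·x) + (-8·π^4/3 - 410/81 + 124·π^2/27)·sin(3·x) + (-3·π^2/2 + 33/16 + 2·π^4)·sin(4·x) + (-8·π^4/5 - 822/625 + 12·π^2/25)·sin(5·x)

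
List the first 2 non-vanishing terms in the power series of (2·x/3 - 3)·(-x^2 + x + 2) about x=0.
-5·x/3 - 6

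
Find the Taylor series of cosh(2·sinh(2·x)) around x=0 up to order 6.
1792·x^6/45 + 64·x^4/3 + 8·x^2 + 1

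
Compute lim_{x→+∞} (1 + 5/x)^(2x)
As x → +∞: write (1 + 5/x)^(2x) = ((1 + 5/x)^x)^2 → (e^5)^2 = e^10.
Limit = e^(10).

Final answer: e^(10)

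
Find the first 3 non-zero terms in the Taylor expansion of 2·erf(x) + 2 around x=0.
-4·x^3/(3·√(π)) + 4·x/√(π) + 2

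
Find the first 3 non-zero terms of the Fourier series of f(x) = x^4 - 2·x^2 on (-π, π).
(56 - 8·π^2)·cos(x) + (-5 + 2·π^2)·cos(2·x) - 2·π^2/3 + π^4/5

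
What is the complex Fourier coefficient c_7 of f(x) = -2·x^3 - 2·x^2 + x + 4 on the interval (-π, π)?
Compute the real Fourier coefficients first: a_7 = 8/49, b_7 = 122/343 - 4·π^2/7.
Then c_7 = (a_7 − i·b_7)/2 = 4/49 - 61·i/343 + 2·i·π^2/7.

Final answer: 4/49 - 61·i/343 + 2·i·π^2/7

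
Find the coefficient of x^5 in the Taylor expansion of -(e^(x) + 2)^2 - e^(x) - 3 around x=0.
Expand to order 5: -(e^(x) + 2)^2 - e^(x) - 3 = -37·x^5/120 - 7·x^4/8 - 13·x^3/6 - 9·x^2/2 - 7·x - 13 + O(x^6).
The coefficient of x^5 is -37/120.

Final answer: -37/120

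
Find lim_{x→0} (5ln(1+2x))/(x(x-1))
Both numerator and denominator → 0 as x → 0; this is a 0/0 indeterminate form.
Expand each to leading order near x = 0: numerator ~ 10·x, denominator ~ -x.
The limit of the ratio is -10.

Final answer: -10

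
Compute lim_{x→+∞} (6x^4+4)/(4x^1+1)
This is an ∞/∞ indeterminate form as x → +∞.
Divide numerator and denominator by x^4 and let the lower-order terms vanish; the numerator's degree 4 exceeds the denominator's degree 1, so the quotient diverges.
Limit = ∞.

Final answer: ∞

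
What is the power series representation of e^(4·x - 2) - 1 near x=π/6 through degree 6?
(-e^(2) + e^(2·π/3))·e^(-2) + 4·e^(-2)·e^(2·π/3)·(x - π/6) + 8·e^(-2)·e^(2·π/3)·(x - π/6)^2 + 32·e^(-2)·e^(2·π/3)·(x - π/6)^3/3 + 32·e^(-2)·e^(2·π/3)·(x - π/6)^4/3 + 128·e^(-2)·e^(2·π/3)·(x - π/6)^5/15 + 256·e^(-2)·e^(2·π/3)·(x - π/6)^6/45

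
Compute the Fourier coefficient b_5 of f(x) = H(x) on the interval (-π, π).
b_5 = (1/π) ∫_{-π}^{π} f(x)·sin(5x) dx.
Evaluate the integral (use parity and integration by parts as needed): b_5 = 2/(5·π).

Final answer: 2/(5·π)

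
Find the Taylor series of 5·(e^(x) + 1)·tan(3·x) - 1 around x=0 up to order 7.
424429·x^7/336 + 1357·x^6/8 + 2777·x^5/8 + 95·x^4/2 + 195·x^3/2 + 15·x^2 + 30·x - 1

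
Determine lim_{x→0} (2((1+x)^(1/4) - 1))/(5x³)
Both numerator and denominator → 0 as x → 0; this is a 0/0 indeterminate form.
Expand each to leading order near x = 0: numerator ~ x/2, denominator ~ 5·x^3.
The limit of the ratio is ∞.

Final answer: ∞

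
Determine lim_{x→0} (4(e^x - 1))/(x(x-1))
Both numerator and denominator → 0 as x → 0; this is a 0/0 indeterminate form.
Expand each to leading order near x = 0: numerator ~ 4·x, denominator ~ -x.
The limit of the ratio is -4.

Final answer: -4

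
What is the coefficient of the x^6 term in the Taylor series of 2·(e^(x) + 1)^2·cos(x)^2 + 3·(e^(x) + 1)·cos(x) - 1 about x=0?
Expand to order 6: 2·(e^(x) + 1)^2·cos(x)^2 + 3·(e^(x) + 1)·cos(x) - 1 = 233·x^6/720 - x^5/5 - 53·x^4/24 - 17·x^3/3 - 7·x^2/2 + 11·x + 13 + O(x^7).
The coefficient of x^6 is 233/720.

Final answer: 233/720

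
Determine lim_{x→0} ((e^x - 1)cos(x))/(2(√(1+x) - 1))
Both numerator and denominator → 0 as x → 0; this is a 0/0 indeterminate form.
Expand each to leading order near x = 0: numerator ~ x, denominator ~ x.
The limit of the ratio is 1.

Final answer: 1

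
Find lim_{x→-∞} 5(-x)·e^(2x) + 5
The product is a 0·∞ indeterminate form at x → -∞.
Rewrite the product as 5(-x) / e^(-2x) (an ∞/∞ form) and apply L'Hôpital, or use the standard hierarchy e^(2|x|) ≫ |(-x)| as x → -∞.
The indeterminate product → 0, so the limit = 5.

Final answer: 5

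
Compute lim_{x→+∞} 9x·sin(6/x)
As x → +∞: let u = 6/x → 0⁺; then 9·x·sin(6/x) = 9·6·sin(u)/u → 9·6·1 = 54.
Limit = 54.

Final answer: 54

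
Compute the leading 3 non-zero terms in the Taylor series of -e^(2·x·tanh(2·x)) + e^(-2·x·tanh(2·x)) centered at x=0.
-192·x^6/5 + 32·x^4/3 - 8·x^2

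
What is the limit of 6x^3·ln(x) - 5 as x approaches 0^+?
The product is a 0·∞ indeterminate form at x → 0⁺.
Rewrite the product as 6·ln(x) / x^(-3) and apply L'Hôpital, or use the standard hierarchy x^(-3) ≫ |ln x| as x → 0⁺.
The indeterminate product → 0, so the limit = -5.

Final answer: -5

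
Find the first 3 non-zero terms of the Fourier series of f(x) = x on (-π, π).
2·sin(x) - sin(2·x) + 2·sin(3·x)/3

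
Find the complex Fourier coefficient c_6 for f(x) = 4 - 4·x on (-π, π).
Compute the real Fourier coefficients first: a_6 = 0, b_6 = 4/3.
Then c_6 = (a_6 − i·b_6)/2 = -2·i/3.

Final answer: -2·i/3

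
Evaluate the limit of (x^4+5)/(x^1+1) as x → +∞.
This is an ∞/∞ indeterminate form as x → +∞.
Divide numerator and denominator by x^4 and let the lower-order terms vanish; the numerator's degree 4 exceeds the denominator's degree 1, so the quotient diverges.
Limit = ∞.

Final answer: ∞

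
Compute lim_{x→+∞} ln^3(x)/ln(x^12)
This is an ∞/∞ indeterminate form as x → +∞.
Write ln(x^12) = 12·ln(x), reducing the quotient to ln^2(x)/12 → ∞.
Limit = ∞.

Final answer: ∞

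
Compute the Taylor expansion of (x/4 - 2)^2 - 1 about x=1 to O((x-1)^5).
33/16 - 7·(x - 1)/8 + (x - 1)^2/16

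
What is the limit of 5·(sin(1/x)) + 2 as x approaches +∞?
Evaluate the dominant behaviour as x → +∞; each term tends to a finite value or vanishes.
Limit = 2.

Final answer: 2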